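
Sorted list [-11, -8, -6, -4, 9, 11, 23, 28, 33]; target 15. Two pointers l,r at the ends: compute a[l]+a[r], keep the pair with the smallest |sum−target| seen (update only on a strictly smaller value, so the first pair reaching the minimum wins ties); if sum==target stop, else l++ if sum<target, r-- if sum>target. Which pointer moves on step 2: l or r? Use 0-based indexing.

[0,8] -11+33=22 d=7 * → r--
[0,7] -11+28=17 d=2 * → r--

r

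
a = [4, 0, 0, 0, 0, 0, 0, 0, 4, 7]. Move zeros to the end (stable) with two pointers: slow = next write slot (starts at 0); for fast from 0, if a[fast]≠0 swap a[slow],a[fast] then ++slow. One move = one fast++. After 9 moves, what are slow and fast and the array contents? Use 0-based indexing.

slow=2, fast=9, a=[4, 4, 0, 0, 0, 0, 0, 0, 0, 7]

slow=0 fast=0: a[fast]=4≠0 swap→a[0]=4, slow++,fast++
slow=1 fast=1: a[fast]=0, fast++
slow=1 fast=2: a[fast]=0, fast++
slow=1 fast=3: a[fast]=0, fast++
slow=1 fast=4: a[fast]=0, fast++
slow=1 fast=5: a[fast]=0, fast++
slow=1 fast=6: a[fast]=0, fast++
slow=1 fast=7: a[fast]=0, fast++
slow=1 fast=8: a[fast]=4≠0 swap→a[1]=4, slow++,fast++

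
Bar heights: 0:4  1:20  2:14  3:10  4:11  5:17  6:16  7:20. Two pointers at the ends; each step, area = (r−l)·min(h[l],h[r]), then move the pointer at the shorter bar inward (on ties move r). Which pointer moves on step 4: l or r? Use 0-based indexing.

[0,7] min(4,20)*7=28 best=28 * → l++
[1,7] min(20,20)*6=120 best=120 * → r--
[1,6] min(20,16)*5=80 best=120 → r--
[1,5] min(20,17)*4=68 best=120 → r--

r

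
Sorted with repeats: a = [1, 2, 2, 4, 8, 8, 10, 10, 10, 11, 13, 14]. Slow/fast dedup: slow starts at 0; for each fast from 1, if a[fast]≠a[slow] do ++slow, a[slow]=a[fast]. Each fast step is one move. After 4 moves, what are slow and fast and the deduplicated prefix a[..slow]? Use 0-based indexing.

slow=3, fast=5, prefix=[1, 2, 4, 8]

(s=0,f=1) a[fast]=2≠a[slow]=1 write a[1]=2 → slow++,fast++
(s=1,f=2) a[fast]=2=a[slow] dup → fast++
(s=1,f=3) a[fast]=4≠a[slow]=2 write a[2]=4 → slow++,fast++
(s=2,f=4) a[fast]=8≠a[slow]=4 write a[3]=8 → slow++,fast++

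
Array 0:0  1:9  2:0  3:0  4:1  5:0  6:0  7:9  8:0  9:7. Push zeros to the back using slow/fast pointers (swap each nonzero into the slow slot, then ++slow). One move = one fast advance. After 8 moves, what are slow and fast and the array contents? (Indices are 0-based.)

slow=3, fast=8, a=[9, 1, 9, 0, 0, 0, 0, 0, 0, 7]

slow=0 fast=0: a[fast]=0, fast++
slow=0 fast=1: a[fast]=9≠0 swap→a[0]=9, slow++,fast++
slow=1 fast=2: a[fast]=0, fast++
slow=1 fast=3: a[fast]=0, fast++
slow=1 fast=4: a[fast]=1≠0 swap→a[1]=1, slow++,fast++
slow=2 fast=5: a[fast]=0, fast++
slow=2 fast=6: a[fast]=0, fast++
slow=2 fast=7: a[fast]=9≠0 swap→a[2]=9, slow++,fast++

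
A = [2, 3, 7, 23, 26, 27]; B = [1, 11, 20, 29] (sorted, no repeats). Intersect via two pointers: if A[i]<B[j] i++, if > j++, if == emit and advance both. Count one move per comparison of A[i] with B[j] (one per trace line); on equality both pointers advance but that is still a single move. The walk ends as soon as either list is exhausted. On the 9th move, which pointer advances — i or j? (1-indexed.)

i

i=1 j=1: 2>1, j++
i=1 j=2: 2<11, i++
i=2 j=2: 3<11, i++
i=3 j=2: 7<11, i++
i=4 j=2: 23>11, j++
i=4 j=3: 23>20, j++
i=4 j=4: 23<29, i++
i=5 j=4: 26<29, i++
i=6 j=4: 27<29, i++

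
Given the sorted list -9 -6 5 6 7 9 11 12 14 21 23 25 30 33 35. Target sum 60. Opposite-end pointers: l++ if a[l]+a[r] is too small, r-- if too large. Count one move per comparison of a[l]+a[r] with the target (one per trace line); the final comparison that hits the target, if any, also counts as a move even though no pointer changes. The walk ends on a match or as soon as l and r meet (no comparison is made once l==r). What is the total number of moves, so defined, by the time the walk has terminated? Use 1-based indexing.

l=1 r=15: -9+35=26 <60, l++
l=2 r=15: -6+35=29 <60, l++
l=3 r=15: 5+35=40 <60, l++
l=4 r=15: 6+35=41 <60, l++
l=5 r=15: 7+35=42 <60, l++
l=6 r=15: 9+35=44 <60, l++
l=7 r=15: 11+35=46 <60, l++
l=8 r=15: 12+35=47 <60, l++
l=9 r=15: 14+35=49 <60, l++
l=10 r=15: 21+35=56 <60, l++
l=11 r=15: 23+35=58 <60, l++
l=12 r=15: 25+35=60, found

12 moves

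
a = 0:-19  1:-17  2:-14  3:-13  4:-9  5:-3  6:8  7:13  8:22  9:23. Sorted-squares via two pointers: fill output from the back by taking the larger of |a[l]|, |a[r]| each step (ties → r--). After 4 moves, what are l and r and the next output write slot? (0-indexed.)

[0,9] |-19|<=|23| out[9]=529 → r--
[0,8] |-19|<=|22| out[8]=484 → r--
[0,7] |-19|>|13| out[7]=361 → l++
[1,7] |-17|>|13| out[6]=289 → l++

l=2, r=7, next write slot=5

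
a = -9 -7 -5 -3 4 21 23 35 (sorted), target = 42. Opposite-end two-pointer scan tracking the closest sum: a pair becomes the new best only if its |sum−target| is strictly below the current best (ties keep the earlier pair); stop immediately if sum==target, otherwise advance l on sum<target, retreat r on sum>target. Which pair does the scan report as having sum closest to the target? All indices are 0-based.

l=0 r=7: -9+35=26 d=16 *, l++
l=1 r=7: -7+35=28 d=14 *, l++
l=2 r=7: -5+35=30 d=12 *, l++
l=3 r=7: -3+35=32 d=10 *, l++
l=4 r=7: 4+35=39 d=3 *, l++
l=5 r=7: 21+35=56 d=14, r--
l=5 r=6: 21+23=44 d=2 *, r--

pair (21, 23) with sum 44 (|Δ|=2)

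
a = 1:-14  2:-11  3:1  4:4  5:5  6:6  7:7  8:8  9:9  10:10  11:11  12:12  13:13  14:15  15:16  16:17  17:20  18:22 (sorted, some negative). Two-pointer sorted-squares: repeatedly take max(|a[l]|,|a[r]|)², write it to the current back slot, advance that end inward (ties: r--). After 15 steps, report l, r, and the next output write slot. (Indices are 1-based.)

l=3, r=5, next write slot=3

[1,18] |-14|<=|22| out[18]=484 → r--
[1,17] |-14|<=|20| out[17]=400 → r--
[1,16] |-14|<=|17| out[16]=289 → r--
[1,15] |-14|<=|16| out[15]=256 → r--
[1,14] |-14|<=|15| out[14]=225 → r--
[1,13] |-14|>|13| out[13]=196 → l++
[2,13] |-11|<=|13| out[12]=169 → r--
[2,12] |-11|<=|12| out[11]=144 → r--
[2,11] |-11|<=|11| out[10]=121 → r--
[2,10] |-11|>|10| out[9]=121 → l++
[3,10] |1|<=|10| out[8]=100 → r--
[3,9] |1|<=|9| out[7]=81 → r--
[3,8] |1|<=|8| out[6]=64 → r--
[3,7] |1|<=|7| out[5]=49 → r--
[3,6] |1|<=|6| out[4]=36 → r--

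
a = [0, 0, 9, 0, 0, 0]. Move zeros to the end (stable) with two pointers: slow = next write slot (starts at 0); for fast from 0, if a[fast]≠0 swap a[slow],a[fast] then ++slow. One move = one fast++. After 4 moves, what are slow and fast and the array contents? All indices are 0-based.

slow=1, fast=4, a=[9, 0, 0, 0, 0, 0]

(s=0,f=0) a[fast]=0 → fast++
(s=0,f=1) a[fast]=0 → fast++
(s=0,f=2) a[fast]=9≠0 swap→a[0]=9 → slow++,fast++
(s=1,f=3) a[fast]=0 → fast++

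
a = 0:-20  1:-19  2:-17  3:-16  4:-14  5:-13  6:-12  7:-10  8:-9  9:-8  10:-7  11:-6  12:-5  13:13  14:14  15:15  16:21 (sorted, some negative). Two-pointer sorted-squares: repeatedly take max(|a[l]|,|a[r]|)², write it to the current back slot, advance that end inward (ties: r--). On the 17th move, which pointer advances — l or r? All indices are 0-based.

l=0 r=16: |-20|<=|21| out[16]=441, r--
l=0 r=15: |-20|>|15| out[15]=400, l++
l=1 r=15: |-19|>|15| out[14]=361, l++
l=2 r=15: |-17|>|15| out[13]=289, l++
l=3 r=15: |-16|>|15| out[12]=256, l++
l=4 r=15: |-14|<=|15| out[11]=225, r--
l=4 r=14: |-14|<=|14| out[10]=196, r--
l=4 r=13: |-14|>|13| out[9]=196, l++
l=5 r=13: |-13|<=|13| out[8]=169, r--
l=5 r=12: |-13|>|-5| out[7]=169, l++
l=6 r=12: |-12|>|-5| out[6]=144, l++
l=7 r=12: |-10|>|-5| out[5]=100, l++
l=8 r=12: |-9|>|-5| out[4]=81, l++
l=9 r=12: |-8|>|-5| out[3]=64, l++
l=10 r=12: |-7|>|-5| out[2]=49, l++
l=11 r=12: |-6|>|-5| out[1]=36, l++
l=12 r=12: |-5|<=|-5| out[0]=25, r--

r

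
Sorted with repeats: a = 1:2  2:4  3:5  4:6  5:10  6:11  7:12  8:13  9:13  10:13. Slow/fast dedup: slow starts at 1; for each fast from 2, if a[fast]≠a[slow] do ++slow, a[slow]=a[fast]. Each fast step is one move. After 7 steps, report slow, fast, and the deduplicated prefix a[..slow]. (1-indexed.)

(s=1,f=2) a[fast]=4≠a[slow]=2 write a[2]=4 → slow++,fast++
(s=2,f=3) a[fast]=5≠a[slow]=4 write a[3]=5 → slow++,fast++
(s=3,f=4) a[fast]=6≠a[slow]=5 write a[4]=6 → slow++,fast++
(s=4,f=5) a[fast]=10≠a[slow]=6 write a[5]=10 → slow++,fast++
(s=5,f=6) a[fast]=11≠a[slow]=10 write a[6]=11 → slow++,fast++
(s=6,f=7) a[fast]=12≠a[slow]=11 write a[7]=12 → slow++,fast++
(s=7,f=8) a[fast]=13≠a[slow]=12 write a[8]=13 → slow++,fast++

slow=8, fast=9, prefix=[2, 4, 5, 6, 10, 11, 12, 13]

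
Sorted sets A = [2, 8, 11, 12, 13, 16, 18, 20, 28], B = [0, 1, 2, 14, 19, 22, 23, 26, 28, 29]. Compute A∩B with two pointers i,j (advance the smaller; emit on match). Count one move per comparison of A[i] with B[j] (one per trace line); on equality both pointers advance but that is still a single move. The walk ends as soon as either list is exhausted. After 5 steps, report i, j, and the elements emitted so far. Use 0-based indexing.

i=3, j=3, emitted=[2]

i=0 j=0: 2>0, j++
i=0 j=1: 2>1, j++
i=0 j=2: 2==2 emit, i++,j++
i=1 j=3: 8<14, i++
i=2 j=3: 11<14, i++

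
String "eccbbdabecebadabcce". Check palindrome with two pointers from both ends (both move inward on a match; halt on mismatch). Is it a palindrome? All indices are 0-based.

[0,18] 'e'=='e' → l++,r--
[1,17] 'c'=='c' → l++,r--
[2,16] 'c'=='c' → l++,r--
[3,15] 'b'=='b' → l++,r--
[4,14] 'b'!='a' → stop

not a palindrome (mismatch at 4,14)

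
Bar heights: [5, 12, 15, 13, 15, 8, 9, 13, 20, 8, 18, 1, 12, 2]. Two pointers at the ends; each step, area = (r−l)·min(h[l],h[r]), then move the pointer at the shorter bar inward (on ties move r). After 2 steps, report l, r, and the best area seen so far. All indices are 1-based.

[1,14] min(5,2)*13=26 best=26 * → r--
[1,13] min(5,12)*12=60 best=60 * → l++

l=2, r=13, best area=60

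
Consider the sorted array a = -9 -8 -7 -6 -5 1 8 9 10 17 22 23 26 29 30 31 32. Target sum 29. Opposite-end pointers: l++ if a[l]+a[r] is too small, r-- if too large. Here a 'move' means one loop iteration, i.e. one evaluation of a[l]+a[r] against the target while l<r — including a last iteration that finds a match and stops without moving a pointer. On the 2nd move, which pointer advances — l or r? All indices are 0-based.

[0,16] -9+32=23 <29 → l++
[1,16] -8+32=24 <29 → l++

l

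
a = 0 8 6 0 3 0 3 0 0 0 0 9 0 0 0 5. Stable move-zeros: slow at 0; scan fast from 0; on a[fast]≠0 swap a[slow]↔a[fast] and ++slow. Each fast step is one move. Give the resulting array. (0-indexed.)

slow=0 fast=0: a[fast]=0, fast++
slow=0 fast=1: a[fast]=8≠0 swap→a[0]=8, slow++,fast++
slow=1 fast=2: a[fast]=6≠0 swap→a[1]=6, slow++,fast++
slow=2 fast=3: a[fast]=0, fast++
slow=2 fast=4: a[fast]=3≠0 swap→a[2]=3, slow++,fast++
slow=3 fast=5: a[fast]=0, fast++
slow=3 fast=6: a[fast]=3≠0 swap→a[3]=3, slow++,fast++
slow=4 fast=7: a[fast]=0, fast++
slow=4 fast=8: a[fast]=0, fast++
slow=4 fast=9: a[fast]=0, fast++
slow=4 fast=10: a[fast]=0, fast++
slow=4 fast=11: a[fast]=9≠0 swap→a[4]=9, slow++,fast++
slow=5 fast=12: a[fast]=0, fast++
slow=5 fast=13: a[fast]=0, fast++
slow=5 fast=14: a[fast]=0, fast++
slow=5 fast=15: a[fast]=5≠0 swap→a[5]=5, slow++,fast++

[8, 6, 3, 3, 9, 5, 0, 0, 0, 0, 0, 0, 0, 0, 0, 0]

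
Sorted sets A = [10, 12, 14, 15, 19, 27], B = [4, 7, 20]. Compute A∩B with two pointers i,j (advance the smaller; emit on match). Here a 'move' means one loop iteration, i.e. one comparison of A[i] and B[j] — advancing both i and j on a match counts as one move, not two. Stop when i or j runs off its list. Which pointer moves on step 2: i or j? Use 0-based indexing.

j

i=0 j=0: 10>4, j++
i=0 j=1: 10>7, j++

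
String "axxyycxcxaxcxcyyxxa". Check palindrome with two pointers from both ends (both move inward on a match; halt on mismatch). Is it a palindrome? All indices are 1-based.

[1,19] 'a'=='a' → l++,r--
[2,18] 'x'=='x' → l++,r--
[3,17] 'x'=='x' → l++,r--
[4,16] 'y'=='y' → l++,r--
[5,15] 'y'=='y' → l++,r--
[6,14] 'c'=='c' → l++,r--
[7,13] 'x'=='x' → l++,r--
[8,12] 'c'=='c' → l++,r--
[9,11] 'x'=='x' → l++,r--

palindrome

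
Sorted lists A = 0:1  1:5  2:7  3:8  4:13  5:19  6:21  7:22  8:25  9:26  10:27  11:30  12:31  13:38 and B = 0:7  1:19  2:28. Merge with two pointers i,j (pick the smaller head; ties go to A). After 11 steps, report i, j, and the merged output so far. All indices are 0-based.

i=0 j=0: A[i]=1<=B[j]=7 take 1, i++
i=1 j=0: A[i]=5<=B[j]=7 take 5, i++
i=2 j=0: A[i]=7<=B[j]=7 take 7, i++
i=3 j=0: A[i]=8>B[j]=7 take 7, j++
i=3 j=1: A[i]=8<=B[j]=19 take 8, i++
i=4 j=1: A[i]=13<=B[j]=19 take 13, i++
i=5 j=1: A[i]=19<=B[j]=19 take 19, i++
i=6 j=1: A[i]=21>B[j]=19 take 19, j++
i=6 j=2: A[i]=21<=B[j]=28 take 21, i++
i=7 j=2: A[i]=22<=B[j]=28 take 22, i++
i=8 j=2: A[i]=25<=B[j]=28 take 25, i++

i=9, j=2, merged so far=[1, 5, 7, 7, 8, 13, 19, 19, 21, 22, 25]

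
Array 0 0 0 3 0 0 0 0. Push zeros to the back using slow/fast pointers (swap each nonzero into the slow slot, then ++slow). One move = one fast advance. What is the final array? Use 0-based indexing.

slow=0 fast=0: a[fast]=0, fast++
slow=0 fast=1: a[fast]=0, fast++
slow=0 fast=2: a[fast]=0, fast++
slow=0 fast=3: a[fast]=3≠0 swap→a[0]=3, slow++,fast++
slow=1 fast=4: a[fast]=0, fast++
slow=1 fast=5: a[fast]=0, fast++
slow=1 fast=6: a[fast]=0, fast++
slow=1 fast=7: a[fast]=0, fast++

[3, 0, 0, 0, 0, 0, 0, 0]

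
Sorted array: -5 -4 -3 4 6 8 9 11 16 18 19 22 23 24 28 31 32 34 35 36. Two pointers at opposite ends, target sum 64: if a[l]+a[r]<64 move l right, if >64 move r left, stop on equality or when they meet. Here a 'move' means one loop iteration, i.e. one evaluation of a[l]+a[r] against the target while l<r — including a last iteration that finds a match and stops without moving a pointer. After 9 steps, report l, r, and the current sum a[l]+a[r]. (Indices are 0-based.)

[0,19] -5+36=31 <64 → l++
[1,19] -4+36=32 <64 → l++
[2,19] -3+36=33 <64 → l++
[3,19] 4+36=40 <64 → l++
[4,19] 6+36=42 <64 → l++
[5,19] 8+36=44 <64 → l++
[6,19] 9+36=45 <64 → l++
[7,19] 11+36=47 <64 → l++
[8,19] 16+36=52 <64 → l++

l=9, r=19, sum=54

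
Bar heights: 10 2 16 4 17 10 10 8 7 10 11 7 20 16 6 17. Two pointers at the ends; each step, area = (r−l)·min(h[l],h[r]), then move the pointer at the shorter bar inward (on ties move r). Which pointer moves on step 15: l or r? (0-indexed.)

l

[0,15] min(10,17)*15=150 best=150 * → l++
[1,15] min(2,17)*14=28 best=150 → l++
[2,15] min(16,17)*13=208 best=208 * → l++
[3,15] min(4,17)*12=48 best=208 → l++
[4,15] min(17,17)*11=187 best=208 → r--
[4,14] min(17,6)*10=60 best=208 → r--
[4,13] min(17,16)*9=144 best=208 → r--
[4,12] min(17,20)*8=136 best=208 → l++
[5,12] min(10,20)*7=70 best=208 → l++
[6,12] min(10,20)*6=60 best=208 → l++
[7,12] min(8,20)*5=40 best=208 → l++
[8,12] min(7,20)*4=28 best=208 → l++
[9,12] min(10,20)*3=30 best=208 → l++
[10,12] min(11,20)*2=22 best=208 → l++
[11,12] min(7,20)*1=7 best=208 → l++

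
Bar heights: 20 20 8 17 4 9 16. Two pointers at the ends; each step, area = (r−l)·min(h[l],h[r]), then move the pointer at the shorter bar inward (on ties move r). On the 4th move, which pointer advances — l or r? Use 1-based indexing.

r

l=1 r=7: min(20,16)*6=96 best=96 *, r--
l=1 r=6: min(20,9)*5=45 best=96, r--
l=1 r=5: min(20,4)*4=16 best=96, r--
l=1 r=4: min(20,17)*3=51 best=96, r--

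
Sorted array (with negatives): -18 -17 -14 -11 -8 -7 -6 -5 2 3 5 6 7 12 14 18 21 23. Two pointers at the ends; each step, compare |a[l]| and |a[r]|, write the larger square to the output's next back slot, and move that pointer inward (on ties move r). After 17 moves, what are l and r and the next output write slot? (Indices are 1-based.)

l=1 r=18: |-18|<=|23| out[18]=529, r--
l=1 r=17: |-18|<=|21| out[17]=441, r--
l=1 r=16: |-18|<=|18| out[16]=324, r--
l=1 r=15: |-18|>|14| out[15]=324, l++
l=2 r=15: |-17|>|14| out[14]=289, l++
l=3 r=15: |-14|<=|14| out[13]=196, r--
l=3 r=14: |-14|>|12| out[12]=196, l++
l=4 r=14: |-11|<=|12| out[11]=144, r--
l=4 r=13: |-11|>|7| out[10]=121, l++
l=5 r=13: |-8|>|7| out[9]=64, l++
l=6 r=13: |-7|<=|7| out[8]=49, r--
l=6 r=12: |-7|>|6| out[7]=49, l++
l=7 r=12: |-6|<=|6| out[6]=36, r--
l=7 r=11: |-6|>|5| out[5]=36, l++
l=8 r=11: |-5|<=|5| out[4]=25, r--
l=8 r=10: |-5|>|3| out[3]=25, l++
l=9 r=10: |2|<=|3| out[2]=9, r--

l=9, r=9, next write slot=1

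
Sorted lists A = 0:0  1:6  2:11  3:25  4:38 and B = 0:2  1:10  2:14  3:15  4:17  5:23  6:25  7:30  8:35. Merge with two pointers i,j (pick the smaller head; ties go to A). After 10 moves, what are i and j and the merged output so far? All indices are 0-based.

i=4, j=6, merged so far=[0, 2, 6, 10, 11, 14, 15, 17, 23, 25]

i=0 j=0: A[i]=0<=B[j]=2 take 0, i++
i=1 j=0: A[i]=6>B[j]=2 take 2, j++
i=1 j=1: A[i]=6<=B[j]=10 take 6, i++
i=2 j=1: A[i]=11>B[j]=10 take 10, j++
i=2 j=2: A[i]=11<=B[j]=14 take 11, i++
i=3 j=2: A[i]=25>B[j]=14 take 14, j++
i=3 j=3: A[i]=25>B[j]=15 take 15, j++
i=3 j=4: A[i]=25>B[j]=17 take 17, j++
i=3 j=5: A[i]=25>B[j]=23 take 23, j++
i=3 j=6: A[i]=25<=B[j]=25 take 25, i++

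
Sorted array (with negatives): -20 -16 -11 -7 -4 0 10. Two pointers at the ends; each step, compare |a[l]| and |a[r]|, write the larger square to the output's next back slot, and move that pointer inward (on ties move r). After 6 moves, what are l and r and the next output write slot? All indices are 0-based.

l=0 r=6: |-20|>|10| out[6]=400, l++
l=1 r=6: |-16|>|10| out[5]=256, l++
l=2 r=6: |-11|>|10| out[4]=121, l++
l=3 r=6: |-7|<=|10| out[3]=100, r--
l=3 r=5: |-7|>|0| out[2]=49, l++
l=4 r=5: |-4|>|0| out[1]=16, l++

l=5, r=5, next write slot=0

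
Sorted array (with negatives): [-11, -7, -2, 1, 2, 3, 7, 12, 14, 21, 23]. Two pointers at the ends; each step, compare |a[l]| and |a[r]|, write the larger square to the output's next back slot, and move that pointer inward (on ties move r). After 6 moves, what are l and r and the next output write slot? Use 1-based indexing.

l=1 r=11: |-11|<=|23| out[11]=529, r--
l=1 r=10: |-11|<=|21| out[10]=441, r--
l=1 r=9: |-11|<=|14| out[9]=196, r--
l=1 r=8: |-11|<=|12| out[8]=144, r--
l=1 r=7: |-11|>|7| out[7]=121, l++
l=2 r=7: |-7|<=|7| out[6]=49, r--

l=2, r=6, next write slot=5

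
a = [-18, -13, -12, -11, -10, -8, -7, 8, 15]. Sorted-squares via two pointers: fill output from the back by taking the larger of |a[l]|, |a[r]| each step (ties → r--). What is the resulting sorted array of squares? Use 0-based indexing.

[0,8] |-18|>|15| out[8]=324 → l++
[1,8] |-13|<=|15| out[7]=225 → r--
[1,7] |-13|>|8| out[6]=169 → l++
[2,7] |-12|>|8| out[5]=144 → l++
[3,7] |-11|>|8| out[4]=121 → l++
[4,7] |-10|>|8| out[3]=100 → l++
[5,7] |-8|<=|8| out[2]=64 → r--
[5,6] |-8|>|-7| out[1]=64 → l++
[6,6] |-7|<=|-7| out[0]=49 → r--

[49, 64, 64, 100, 121, 144, 169, 225, 324]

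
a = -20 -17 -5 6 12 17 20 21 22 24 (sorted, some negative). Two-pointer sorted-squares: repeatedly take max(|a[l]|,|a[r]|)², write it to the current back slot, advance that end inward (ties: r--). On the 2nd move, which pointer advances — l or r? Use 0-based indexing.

l=0 r=9: |-20|<=|24| out[9]=576, r--
l=0 r=8: |-20|<=|22| out[8]=484, r--

r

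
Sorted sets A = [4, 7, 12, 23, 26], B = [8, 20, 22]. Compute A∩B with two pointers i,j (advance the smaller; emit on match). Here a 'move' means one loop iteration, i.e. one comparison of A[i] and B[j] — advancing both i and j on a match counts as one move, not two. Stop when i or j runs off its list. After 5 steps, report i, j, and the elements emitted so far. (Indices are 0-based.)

i=3, j=2, emitted=[]

[i=0,j=0] 4<8 → i++
[i=1,j=0] 7<8 → i++
[i=2,j=0] 12>8 → j++
[i=2,j=1] 12<20 → i++
[i=3,j=1] 23>20 → j++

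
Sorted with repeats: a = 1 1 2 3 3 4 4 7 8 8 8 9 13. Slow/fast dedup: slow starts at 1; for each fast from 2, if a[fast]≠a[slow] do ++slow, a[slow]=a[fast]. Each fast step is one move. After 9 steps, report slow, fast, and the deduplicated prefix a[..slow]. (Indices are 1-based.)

slow=6, fast=11, prefix=[1, 2, 3, 4, 7, 8]

slow=1 fast=2: a[fast]=1=a[slow] dup, fast++
slow=1 fast=3: a[fast]=2≠a[slow]=1 write a[2]=2, slow++,fast++
slow=2 fast=4: a[fast]=3≠a[slow]=2 write a[3]=3, slow++,fast++
slow=3 fast=5: a[fast]=3=a[slow] dup, fast++
slow=3 fast=6: a[fast]=4≠a[slow]=3 write a[4]=4, slow++,fast++
slow=4 fast=7: a[fast]=4=a[slow] dup, fast++
slow=4 fast=8: a[fast]=7≠a[slow]=4 write a[5]=7, slow++,fast++
slow=5 fast=9: a[fast]=8≠a[slow]=7 write a[6]=8, slow++,fast++
slow=6 fast=10: a[fast]=8=a[slow] dup, fast++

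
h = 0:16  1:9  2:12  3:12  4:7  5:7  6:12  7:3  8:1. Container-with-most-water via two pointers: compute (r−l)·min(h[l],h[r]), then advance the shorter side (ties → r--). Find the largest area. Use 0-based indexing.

[0,8] min(16,1)*8=8 best=8 * → r--
[0,7] min(16,3)*7=21 best=21 * → r--
[0,6] min(16,12)*6=72 best=72 * → r--
[0,5] min(16,7)*5=35 best=72 → r--
[0,4] min(16,7)*4=28 best=72 → r--
[0,3] min(16,12)*3=36 best=72 → r--
[0,2] min(16,12)*2=24 best=72 → r--
[0,1] min(16,9)*1=9 best=72 → r--

max area = 72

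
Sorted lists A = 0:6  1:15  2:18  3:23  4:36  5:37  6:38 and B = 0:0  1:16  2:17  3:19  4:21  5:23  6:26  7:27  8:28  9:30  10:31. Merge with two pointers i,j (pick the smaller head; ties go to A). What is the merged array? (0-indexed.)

i=0 j=0: A[i]=6>B[j]=0 take 0, j++
i=0 j=1: A[i]=6<=B[j]=16 take 6, i++
i=1 j=1: A[i]=15<=B[j]=16 take 15, i++
i=2 j=1: A[i]=18>B[j]=16 take 16, j++
i=2 j=2: A[i]=18>B[j]=17 take 17, j++
i=2 j=3: A[i]=18<=B[j]=19 take 18, i++
i=3 j=3: A[i]=23>B[j]=19 take 19, j++
i=3 j=4: A[i]=23>B[j]=21 take 21, j++
i=3 j=5: A[i]=23<=B[j]=23 take 23, i++
i=4 j=5: A[i]=36>B[j]=23 take 23, j++
i=4 j=6: A[i]=36>B[j]=26 take 26, j++
i=4 j=7: A[i]=36>B[j]=27 take 27, j++
i=4 j=8: A[i]=36>B[j]=28 take 28, j++
i=4 j=9: A[i]=36>B[j]=30 take 30, j++
i=4 j=10: A[i]=36>B[j]=31 take 31, j++
i=4 j=11: B done, take A[i]=36, i++
i=5 j=11: B done, take A[i]=37, i++
i=6 j=11: B done, take A[i]=38, i++

[0, 6, 15, 16, 17, 18, 19, 21, 23, 23, 26, 27, 28, 30, 31, 36, 37, 38]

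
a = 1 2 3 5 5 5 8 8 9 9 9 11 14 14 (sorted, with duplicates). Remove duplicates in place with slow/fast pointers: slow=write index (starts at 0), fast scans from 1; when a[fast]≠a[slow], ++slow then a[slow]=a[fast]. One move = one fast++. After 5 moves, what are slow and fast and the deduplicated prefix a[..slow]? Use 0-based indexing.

(s=0,f=1) a[fast]=2≠a[slow]=1 write a[1]=2 → slow++,fast++
(s=1,f=2) a[fast]=3≠a[slow]=2 write a[2]=3 → slow++,fast++
(s=2,f=3) a[fast]=5≠a[slow]=3 write a[3]=5 → slow++,fast++
(s=3,f=4) a[fast]=5=a[slow] dup → fast++
(s=3,f=5) a[fast]=5=a[slow] dup → fast++

slow=3, fast=6, prefix=[1, 2, 3, 5]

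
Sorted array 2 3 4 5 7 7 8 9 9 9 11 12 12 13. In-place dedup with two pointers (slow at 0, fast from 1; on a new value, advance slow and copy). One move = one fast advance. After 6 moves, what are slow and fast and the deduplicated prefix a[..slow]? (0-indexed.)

slow=5, fast=7, prefix=[2, 3, 4, 5, 7, 8]

(s=0,f=1) a[fast]=3≠a[slow]=2 write a[1]=3 → slow++,fast++
(s=1,f=2) a[fast]=4≠a[slow]=3 write a[2]=4 → slow++,fast++
(s=2,f=3) a[fast]=5≠a[slow]=4 write a[3]=5 → slow++,fast++
(s=3,f=4) a[fast]=7≠a[slow]=5 write a[4]=7 → slow++,fast++
(s=4,f=5) a[fast]=7=a[slow] dup → fast++
(s=4,f=6) a[fast]=8≠a[slow]=7 write a[5]=8 → slow++,fast++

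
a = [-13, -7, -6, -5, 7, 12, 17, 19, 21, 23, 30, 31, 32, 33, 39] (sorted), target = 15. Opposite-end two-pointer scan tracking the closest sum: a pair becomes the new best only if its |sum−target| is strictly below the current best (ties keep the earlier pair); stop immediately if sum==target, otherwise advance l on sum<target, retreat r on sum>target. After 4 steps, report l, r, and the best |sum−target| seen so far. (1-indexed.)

l=1 r=15: -13+39=26 d=11 *, r--
l=1 r=14: -13+33=20 d=5 *, r--
l=1 r=13: -13+32=19 d=4 *, r--
l=1 r=12: -13+31=18 d=3 *, r--

l=1, r=11, best |Δ|=3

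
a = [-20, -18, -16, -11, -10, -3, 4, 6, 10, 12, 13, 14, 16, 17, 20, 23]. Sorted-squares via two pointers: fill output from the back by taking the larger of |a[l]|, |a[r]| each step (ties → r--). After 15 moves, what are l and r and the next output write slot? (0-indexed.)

l=0 r=15: |-20|<=|23| out[15]=529, r--
l=0 r=14: |-20|<=|20| out[14]=400, r--
l=0 r=13: |-20|>|17| out[13]=400, l++
l=1 r=13: |-18|>|17| out[12]=324, l++
l=2 r=13: |-16|<=|17| out[11]=289, r--
l=2 r=12: |-16|<=|16| out[10]=256, r--
l=2 r=11: |-16|>|14| out[9]=256, l++
l=3 r=11: |-11|<=|14| out[8]=196, r--
l=3 r=10: |-11|<=|13| out[7]=169, r--
l=3 r=9: |-11|<=|12| out[6]=144, r--
l=3 r=8: |-11|>|10| out[5]=121, l++
l=4 r=8: |-10|<=|10| out[4]=100, r--
l=4 r=7: |-10|>|6| out[3]=100, l++
l=5 r=7: |-3|<=|6| out[2]=36, r--
l=5 r=6: |-3|<=|4| out[1]=16, r--

l=5, r=5, next write slot=0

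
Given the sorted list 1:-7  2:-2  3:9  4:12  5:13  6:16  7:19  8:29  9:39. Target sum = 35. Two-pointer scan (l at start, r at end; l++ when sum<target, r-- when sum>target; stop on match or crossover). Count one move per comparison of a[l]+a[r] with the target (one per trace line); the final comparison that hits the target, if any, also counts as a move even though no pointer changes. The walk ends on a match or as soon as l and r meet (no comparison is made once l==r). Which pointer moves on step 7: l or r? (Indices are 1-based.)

l

l=1 r=9: -7+39=32 <35, l++
l=2 r=9: -2+39=37 >35, r--
l=2 r=8: -2+29=27 <35, l++
l=3 r=8: 9+29=38 >35, r--
l=3 r=7: 9+19=28 <35, l++
l=4 r=7: 12+19=31 <35, l++
l=5 r=7: 13+19=32 <35, l++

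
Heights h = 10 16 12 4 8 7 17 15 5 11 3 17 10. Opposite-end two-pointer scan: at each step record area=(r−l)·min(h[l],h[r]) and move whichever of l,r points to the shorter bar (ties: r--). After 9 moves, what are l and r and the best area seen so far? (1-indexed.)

[1,13] min(10,10)*12=120 best=120 * → r--
[1,12] min(10,17)*11=110 best=120 → l++
[2,12] min(16,17)*10=160 best=160 * → l++
[3,12] min(12,17)*9=108 best=160 → l++
[4,12] min(4,17)*8=32 best=160 → l++
[5,12] min(8,17)*7=56 best=160 → l++
[6,12] min(7,17)*6=42 best=160 → l++
[7,12] min(17,17)*5=85 best=160 → r--
[7,11] min(17,3)*4=12 best=160 → r--

l=7, r=10, best area=160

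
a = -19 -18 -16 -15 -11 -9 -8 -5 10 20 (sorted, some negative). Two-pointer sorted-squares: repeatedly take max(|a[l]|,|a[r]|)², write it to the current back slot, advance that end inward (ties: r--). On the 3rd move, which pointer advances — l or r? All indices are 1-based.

l=1 r=10: |-19|<=|20| out[10]=400, r--
l=1 r=9: |-19|>|10| out[9]=361, l++
l=2 r=9: |-18|>|10| out[8]=324, l++

l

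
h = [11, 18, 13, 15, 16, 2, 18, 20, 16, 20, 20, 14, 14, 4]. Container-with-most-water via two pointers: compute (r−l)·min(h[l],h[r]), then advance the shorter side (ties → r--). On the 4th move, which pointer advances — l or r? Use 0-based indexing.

r

l=0 r=13: min(11,4)*13=52 best=52 *, r--
l=0 r=12: min(11,14)*12=132 best=132 *, l++
l=1 r=12: min(18,14)*11=154 best=154 *, r--
l=1 r=11: min(18,14)*10=140 best=154, r--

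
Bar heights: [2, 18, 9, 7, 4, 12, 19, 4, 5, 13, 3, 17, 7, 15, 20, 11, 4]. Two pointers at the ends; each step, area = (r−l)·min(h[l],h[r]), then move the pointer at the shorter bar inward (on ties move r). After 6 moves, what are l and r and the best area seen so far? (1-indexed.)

l=5, r=15, best area=234

l=1 r=17: min(2,4)*16=32 best=32 *, l++
l=2 r=17: min(18,4)*15=60 best=60 *, r--
l=2 r=16: min(18,11)*14=154 best=154 *, r--
l=2 r=15: min(18,20)*13=234 best=234 *, l++
l=3 r=15: min(9,20)*12=108 best=234, l++
l=4 r=15: min(7,20)*11=77 best=234, l++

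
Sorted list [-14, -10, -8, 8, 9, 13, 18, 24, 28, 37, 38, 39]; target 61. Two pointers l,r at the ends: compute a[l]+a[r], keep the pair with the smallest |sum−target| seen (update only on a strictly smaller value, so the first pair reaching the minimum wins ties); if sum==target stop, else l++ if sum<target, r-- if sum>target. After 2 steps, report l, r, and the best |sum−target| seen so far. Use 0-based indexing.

l=2, r=11, best |Δ|=32

[0,11] -14+39=25 d=36 * → l++
[1,11] -10+39=29 d=32 * → l++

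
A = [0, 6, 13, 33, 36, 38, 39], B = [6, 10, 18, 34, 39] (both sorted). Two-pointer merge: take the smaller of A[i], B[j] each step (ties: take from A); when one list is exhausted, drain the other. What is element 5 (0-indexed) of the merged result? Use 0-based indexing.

i=0 j=0: A[i]=0<=B[j]=6 take 0, i++
i=1 j=0: A[i]=6<=B[j]=6 take 6, i++
i=2 j=0: A[i]=13>B[j]=6 take 6, j++
i=2 j=1: A[i]=13>B[j]=10 take 10, j++
i=2 j=2: A[i]=13<=B[j]=18 take 13, i++
i=3 j=2: A[i]=33>B[j]=18 take 18, j++
i=3 j=3: A[i]=33<=B[j]=34 take 33, i++
i=4 j=3: A[i]=36>B[j]=34 take 34, j++
i=4 j=4: A[i]=36<=B[j]=39 take 36, i++
i=5 j=4: A[i]=38<=B[j]=39 take 38, i++
i=6 j=4: A[i]=39<=B[j]=39 take 39, i++
i=7 j=4: A done, take B[j]=39, j++

merged[5] = 18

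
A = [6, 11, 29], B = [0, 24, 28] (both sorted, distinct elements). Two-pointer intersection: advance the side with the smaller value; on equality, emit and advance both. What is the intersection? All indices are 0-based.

intersection = []

i=0 j=0: 6>0, j++
i=0 j=1: 6<24, i++
i=1 j=1: 11<24, i++
i=2 j=1: 29>24, j++
i=2 j=2: 29>28, j++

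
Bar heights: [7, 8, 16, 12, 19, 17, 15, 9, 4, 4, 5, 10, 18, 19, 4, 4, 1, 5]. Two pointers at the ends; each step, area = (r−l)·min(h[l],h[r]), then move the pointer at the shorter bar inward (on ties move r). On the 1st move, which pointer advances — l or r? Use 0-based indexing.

r

[0,17] min(7,5)*17=85 best=85 * → r--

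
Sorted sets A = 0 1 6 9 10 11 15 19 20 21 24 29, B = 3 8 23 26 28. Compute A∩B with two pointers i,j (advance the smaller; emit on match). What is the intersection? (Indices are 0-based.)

i=0 j=0: 0<3, i++
i=1 j=0: 1<3, i++
i=2 j=0: 6>3, j++
i=2 j=1: 6<8, i++
i=3 j=1: 9>8, j++
i=3 j=2: 9<23, i++
i=4 j=2: 10<23, i++
i=5 j=2: 11<23, i++
i=6 j=2: 15<23, i++
i=7 j=2: 19<23, i++
i=8 j=2: 20<23, i++
i=9 j=2: 21<23, i++
i=10 j=2: 24>23, j++
i=10 j=3: 24<26, i++
i=11 j=3: 29>26, j++
i=11 j=4: 29>28, j++

intersection = []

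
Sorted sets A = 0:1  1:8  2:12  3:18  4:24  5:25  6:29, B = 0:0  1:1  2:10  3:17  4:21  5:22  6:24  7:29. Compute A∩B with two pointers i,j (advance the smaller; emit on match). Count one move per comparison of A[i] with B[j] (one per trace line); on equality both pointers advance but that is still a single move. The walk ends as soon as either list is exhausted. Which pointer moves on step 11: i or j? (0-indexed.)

i=0 j=0: 1>0, j++
i=0 j=1: 1==1 emit, i++,j++
i=1 j=2: 8<10, i++
i=2 j=2: 12>10, j++
i=2 j=3: 12<17, i++
i=3 j=3: 18>17, j++
i=3 j=4: 18<21, i++
i=4 j=4: 24>21, j++
i=4 j=5: 24>22, j++
i=4 j=6: 24==24 emit, i++,j++
i=5 j=7: 25<29, i++

i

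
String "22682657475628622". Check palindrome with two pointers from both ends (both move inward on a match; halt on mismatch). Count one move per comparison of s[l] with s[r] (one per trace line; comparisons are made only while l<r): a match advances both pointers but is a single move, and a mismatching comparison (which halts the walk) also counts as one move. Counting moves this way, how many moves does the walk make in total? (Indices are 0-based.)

8 moves

l=0 r=16: '2'=='2', l++,r--
l=1 r=15: '2'=='2', l++,r--
l=2 r=14: '6'=='6', l++,r--
l=3 r=13: '8'=='8', l++,r--
l=4 r=12: '2'=='2', l++,r--
l=5 r=11: '6'=='6', l++,r--
l=6 r=10: '5'=='5', l++,r--
l=7 r=9: '7'=='7', l++,r--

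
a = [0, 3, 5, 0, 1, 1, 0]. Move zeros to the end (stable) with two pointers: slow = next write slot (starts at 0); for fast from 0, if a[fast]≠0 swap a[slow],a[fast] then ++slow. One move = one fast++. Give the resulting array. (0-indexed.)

[3, 5, 1, 1, 0, 0, 0]

(s=0,f=0) a[fast]=0 → fast++
(s=0,f=1) a[fast]=3≠0 swap→a[0]=3 → slow++,fast++
(s=1,f=2) a[fast]=5≠0 swap→a[1]=5 → slow++,fast++
(s=2,f=3) a[fast]=0 → fast++
(s=2,f=4) a[fast]=1≠0 swap→a[2]=1 → slow++,fast++
(s=3,f=5) a[fast]=1≠0 swap→a[3]=1 → slow++,fast++
(s=4,f=6) a[fast]=0 → fast++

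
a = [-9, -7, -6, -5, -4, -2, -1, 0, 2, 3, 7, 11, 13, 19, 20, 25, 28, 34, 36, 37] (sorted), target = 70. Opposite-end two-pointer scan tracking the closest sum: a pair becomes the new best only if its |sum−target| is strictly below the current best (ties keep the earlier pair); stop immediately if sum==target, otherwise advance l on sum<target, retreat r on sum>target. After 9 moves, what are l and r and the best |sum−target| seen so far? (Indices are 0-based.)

[0,19] -9+37=28 d=42 * → l++
[1,19] -7+37=30 d=40 * → l++
[2,19] -6+37=31 d=39 * → l++
[3,19] -5+37=32 d=38 * → l++
[4,19] -4+37=33 d=37 * → l++
[5,19] -2+37=35 d=35 * → l++
[6,19] -1+37=36 d=34 * → l++
[7,19] 0+37=37 d=33 * → l++
[8,19] 2+37=39 d=31 * → l++

l=9, r=19, best |Δ|=31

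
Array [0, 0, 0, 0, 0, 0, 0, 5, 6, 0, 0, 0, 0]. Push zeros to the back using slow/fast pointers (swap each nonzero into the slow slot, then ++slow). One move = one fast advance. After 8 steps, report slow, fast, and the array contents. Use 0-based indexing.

slow=1, fast=8, a=[5, 0, 0, 0, 0, 0, 0, 0, 6, 0, 0, 0, 0]

(s=0,f=0) a[fast]=0 → fast++
(s=0,f=1) a[fast]=0 → fast++
(s=0,f=2) a[fast]=0 → fast++
(s=0,f=3) a[fast]=0 → fast++
(s=0,f=4) a[fast]=0 → fast++
(s=0,f=5) a[fast]=0 → fast++
(s=0,f=6) a[fast]=0 → fast++
(s=0,f=7) a[fast]=5≠0 swap→a[0]=5 → slow++,fast++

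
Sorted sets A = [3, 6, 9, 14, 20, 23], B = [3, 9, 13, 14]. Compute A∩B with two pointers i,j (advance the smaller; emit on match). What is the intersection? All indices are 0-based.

intersection = [3, 9, 14]

[i=0,j=0] 3==3 emit → i++,j++
[i=1,j=1] 6<9 → i++
[i=2,j=1] 9==9 emit → i++,j++
[i=3,j=2] 14>13 → j++
[i=3,j=3] 14==14 emit → i++,j++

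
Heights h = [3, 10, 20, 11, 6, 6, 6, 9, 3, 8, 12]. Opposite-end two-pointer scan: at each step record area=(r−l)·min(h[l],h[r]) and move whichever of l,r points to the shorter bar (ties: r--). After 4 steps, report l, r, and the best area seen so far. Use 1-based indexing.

l=3, r=9, best area=96

[1,11] min(3,12)*10=30 best=30 * → l++
[2,11] min(10,12)*9=90 best=90 * → l++
[3,11] min(20,12)*8=96 best=96 * → r--
[3,10] min(20,8)*7=56 best=96 → r--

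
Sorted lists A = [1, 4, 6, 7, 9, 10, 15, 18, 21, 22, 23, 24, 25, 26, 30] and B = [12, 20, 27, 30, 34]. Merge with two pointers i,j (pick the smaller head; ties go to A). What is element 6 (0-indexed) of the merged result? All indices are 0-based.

merged[6] = 12

i=0 j=0: A[i]=1<=B[j]=12 take 1, i++
i=1 j=0: A[i]=4<=B[j]=12 take 4, i++
i=2 j=0: A[i]=6<=B[j]=12 take 6, i++
i=3 j=0: A[i]=7<=B[j]=12 take 7, i++
i=4 j=0: A[i]=9<=B[j]=12 take 9, i++
i=5 j=0: A[i]=10<=B[j]=12 take 10, i++
i=6 j=0: A[i]=15>B[j]=12 take 12, j++
i=6 j=1: A[i]=15<=B[j]=20 take 15, i++
i=7 j=1: A[i]=18<=B[j]=20 take 18, i++
i=8 j=1: A[i]=21>B[j]=20 take 20, j++
i=8 j=2: A[i]=21<=B[j]=27 take 21, i++
i=9 j=2: A[i]=22<=B[j]=27 take 22, i++
i=10 j=2: A[i]=23<=B[j]=27 take 23, i++
i=11 j=2: A[i]=24<=B[j]=27 take 24, i++
i=12 j=2: A[i]=25<=B[j]=27 take 25, i++
i=13 j=2: A[i]=26<=B[j]=27 take 26, i++
i=14 j=2: A[i]=30>B[j]=27 take 27, j++
i=14 j=3: A[i]=30<=B[j]=30 take 30, i++
i=15 j=3: A done, take B[j]=30, j++
i=15 j=4: A done, take B[j]=34, j++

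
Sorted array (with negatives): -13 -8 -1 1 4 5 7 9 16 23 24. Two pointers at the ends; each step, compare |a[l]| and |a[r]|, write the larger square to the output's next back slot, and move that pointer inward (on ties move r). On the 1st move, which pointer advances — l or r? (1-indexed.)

l=1 r=11: |-13|<=|24| out[11]=576, r--

r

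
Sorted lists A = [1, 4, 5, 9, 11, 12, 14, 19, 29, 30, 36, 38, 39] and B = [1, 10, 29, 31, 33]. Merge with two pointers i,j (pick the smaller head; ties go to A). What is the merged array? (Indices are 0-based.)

[i=0,j=0] A[i]=1<=B[j]=1 take 1 → i++
[i=1,j=0] A[i]=4>B[j]=1 take 1 → j++
[i=1,j=1] A[i]=4<=B[j]=10 take 4 → i++
[i=2,j=1] A[i]=5<=B[j]=10 take 5 → i++
[i=3,j=1] A[i]=9<=B[j]=10 take 9 → i++
[i=4,j=1] A[i]=11>B[j]=10 take 10 → j++
[i=4,j=2] A[i]=11<=B[j]=29 take 11 → i++
[i=5,j=2] A[i]=12<=B[j]=29 take 12 → i++
[i=6,j=2] A[i]=14<=B[j]=29 take 14 → i++
[i=7,j=2] A[i]=19<=B[j]=29 take 19 → i++
[i=8,j=2] A[i]=29<=B[j]=29 take 29 → i++
[i=9,j=2] A[i]=30>B[j]=29 take 29 → j++
[i=9,j=3] A[i]=30<=B[j]=31 take 30 → i++
[i=10,j=3] A[i]=36>B[j]=31 take 31 → j++
[i=10,j=4] A[i]=36>B[j]=33 take 33 → j++
[i=10,j=5] B done, take A[i]=36 → i++
[i=11,j=5] B done, take A[i]=38 → i++
[i=12,j=5] B done, take A[i]=39 → i++

[1, 1, 4, 5, 9, 10, 11, 12, 14, 19, 29, 29, 30, 31, 33, 36, 38, 39]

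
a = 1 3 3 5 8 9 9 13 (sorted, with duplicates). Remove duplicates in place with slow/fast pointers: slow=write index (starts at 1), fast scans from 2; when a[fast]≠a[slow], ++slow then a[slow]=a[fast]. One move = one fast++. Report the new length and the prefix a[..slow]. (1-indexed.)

length 6; prefix = [1, 3, 5, 8, 9, 13]

(s=1,f=2) a[fast]=3≠a[slow]=1 write a[2]=3 → slow++,fast++
(s=2,f=3) a[fast]=3=a[slow] dup → fast++
(s=2,f=4) a[fast]=5≠a[slow]=3 write a[3]=5 → slow++,fast++
(s=3,f=5) a[fast]=8≠a[slow]=5 write a[4]=8 → slow++,fast++
(s=4,f=6) a[fast]=9≠a[slow]=8 write a[5]=9 → slow++,fast++
(s=5,f=7) a[fast]=9=a[slow] dup → fast++
(s=5,f=8) a[fast]=13≠a[slow]=9 write a[6]=13 → slow++,fast++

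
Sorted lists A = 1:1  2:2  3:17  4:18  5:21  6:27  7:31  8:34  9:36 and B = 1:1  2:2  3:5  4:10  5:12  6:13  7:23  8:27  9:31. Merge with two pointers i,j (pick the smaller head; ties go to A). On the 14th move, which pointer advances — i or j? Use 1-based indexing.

j

[i=1,j=1] A[i]=1<=B[j]=1 take 1 → i++
[i=2,j=1] A[i]=2>B[j]=1 take 1 → j++
[i=2,j=2] A[i]=2<=B[j]=2 take 2 → i++
[i=3,j=2] A[i]=17>B[j]=2 take 2 → j++
[i=3,j=3] A[i]=17>B[j]=5 take 5 → j++
[i=3,j=4] A[i]=17>B[j]=10 take 10 → j++
[i=3,j=5] A[i]=17>B[j]=12 take 12 → j++
[i=3,j=6] A[i]=17>B[j]=13 take 13 → j++
[i=3,j=7] A[i]=17<=B[j]=23 take 17 → i++
[i=4,j=7] A[i]=18<=B[j]=23 take 18 → i++
[i=5,j=7] A[i]=21<=B[j]=23 take 21 → i++
[i=6,j=7] A[i]=27>B[j]=23 take 23 → j++
[i=6,j=8] A[i]=27<=B[j]=27 take 27 → i++
[i=7,j=8] A[i]=31>B[j]=27 take 27 → j++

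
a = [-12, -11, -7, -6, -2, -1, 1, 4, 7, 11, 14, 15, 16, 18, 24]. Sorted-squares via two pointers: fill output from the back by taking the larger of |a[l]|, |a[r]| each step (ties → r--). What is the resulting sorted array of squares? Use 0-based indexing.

l=0 r=14: |-12|<=|24| out[14]=576, r--
l=0 r=13: |-12|<=|18| out[13]=324, r--
l=0 r=12: |-12|<=|16| out[12]=256, r--
l=0 r=11: |-12|<=|15| out[11]=225, r--
l=0 r=10: |-12|<=|14| out[10]=196, r--
l=0 r=9: |-12|>|11| out[9]=144, l++
l=1 r=9: |-11|<=|11| out[8]=121, r--
l=1 r=8: |-11|>|7| out[7]=121, l++
l=2 r=8: |-7|<=|7| out[6]=49, r--
l=2 r=7: |-7|>|4| out[5]=49, l++
l=3 r=7: |-6|>|4| out[4]=36, l++
l=4 r=7: |-2|<=|4| out[3]=16, r--
l=4 r=6: |-2|>|1| out[2]=4, l++
l=5 r=6: |-1|<=|1| out[1]=1, r--
l=5 r=5: |-1|<=|-1| out[0]=1, r--

[1, 1, 4, 16, 36, 49, 49, 121, 121, 144, 196, 225, 256, 324, 576]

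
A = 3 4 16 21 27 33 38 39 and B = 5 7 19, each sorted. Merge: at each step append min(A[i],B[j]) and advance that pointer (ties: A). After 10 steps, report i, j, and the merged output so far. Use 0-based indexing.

[i=0,j=0] A[i]=3<=B[j]=5 take 3 → i++
[i=1,j=0] A[i]=4<=B[j]=5 take 4 → i++
[i=2,j=0] A[i]=16>B[j]=5 take 5 → j++
[i=2,j=1] A[i]=16>B[j]=7 take 7 → j++
[i=2,j=2] A[i]=16<=B[j]=19 take 16 → i++
[i=3,j=2] A[i]=21>B[j]=19 take 19 → j++
[i=3,j=3] B done, take A[i]=21 → i++
[i=4,j=3] B done, take A[i]=27 → i++
[i=5,j=3] B done, take A[i]=33 → i++
[i=6,j=3] B done, take A[i]=38 → i++

i=7, j=3, merged so far=[3, 4, 5, 7, 16, 19, 21, 27, 33, 38]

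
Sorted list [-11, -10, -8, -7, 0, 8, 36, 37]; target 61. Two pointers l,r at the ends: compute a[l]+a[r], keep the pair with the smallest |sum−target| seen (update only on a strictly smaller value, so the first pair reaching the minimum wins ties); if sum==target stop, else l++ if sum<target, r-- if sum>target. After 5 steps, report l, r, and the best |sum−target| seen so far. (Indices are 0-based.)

[0,7] -11+37=26 d=35 * → l++
[1,7] -10+37=27 d=34 * → l++
[2,7] -8+37=29 d=32 * → l++
[3,7] -7+37=30 d=31 * → l++
[4,7] 0+37=37 d=24 * → l++

l=5, r=7, best |Δ|=24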